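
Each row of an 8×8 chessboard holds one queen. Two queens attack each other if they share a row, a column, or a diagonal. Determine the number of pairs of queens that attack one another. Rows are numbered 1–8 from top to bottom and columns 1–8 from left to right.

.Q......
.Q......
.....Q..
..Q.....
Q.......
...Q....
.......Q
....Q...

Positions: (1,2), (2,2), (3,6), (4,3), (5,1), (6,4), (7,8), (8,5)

2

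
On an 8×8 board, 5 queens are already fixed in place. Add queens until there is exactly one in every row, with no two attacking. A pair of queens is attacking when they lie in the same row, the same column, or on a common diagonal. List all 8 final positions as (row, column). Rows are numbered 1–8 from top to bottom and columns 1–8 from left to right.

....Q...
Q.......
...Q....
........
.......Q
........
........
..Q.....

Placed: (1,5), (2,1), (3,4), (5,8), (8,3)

Row 4: attacked by (1,5)→{2,5,8}; (2,1)→{1,3}; (3,4)→{3,4,5}; (5,8)→{7,8}; (8,3)→{3,7}. Safe: 6. Place at column 6.
Row 6: attacked by (1,5)→{5}; (2,1)→{1,5}; (3,4)→{1,4,7}; (4,6)→{4,6,8}; (5,8)→{7,8}; (8,3)→{1,3,5}. Safe: 2. Place at column 2.
Row 7: attacked by (1,5)→{5}; (2,1)→{1,6}; (3,4)→{4,8}; (4,6)→{3,6}; (5,8)→{6,8}; (6,2)→{1,2,3}; (8,3)→{2,3,4}. Safe: 7. Place at column 7.
Columns [5, 1, 4, 6, 8, 2, 7, 3], r−c [-4, 1, -1, -2, -3, 4, 0, 5], r+c [6, 3, 7, 10, 13, 8, 14, 11] are all distinct, so no two queens attack.

(1,5) (2,1) (3,4) (4,6) (5,8) (6,2) (7,7) (8,3)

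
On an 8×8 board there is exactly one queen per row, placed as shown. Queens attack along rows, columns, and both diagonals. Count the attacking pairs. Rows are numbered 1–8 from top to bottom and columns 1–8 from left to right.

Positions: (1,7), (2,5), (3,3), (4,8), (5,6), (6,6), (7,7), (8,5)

7

Same column: (1,7)–(7,7) (column 7); (2,5)–(8,5) (column 5); (5,6)–(6,6) (column 6).
Same diagonal: (3,3)–(6,6) (|3−6| = |3−6| = 3); (3,3)–(7,7) (|3−7| = |3−7| = 4); (4,8)–(6,6) (|4−6| = |8−6| = 2); (6,6)–(7,7) (|6−7| = |6−7| = 1).
Total attacking pairs: 7.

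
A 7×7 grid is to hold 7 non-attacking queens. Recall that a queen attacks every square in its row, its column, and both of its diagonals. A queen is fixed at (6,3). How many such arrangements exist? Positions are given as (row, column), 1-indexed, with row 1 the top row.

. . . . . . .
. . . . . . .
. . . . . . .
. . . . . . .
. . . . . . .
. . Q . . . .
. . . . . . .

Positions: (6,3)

6

Branch on row 1: col 1 → 0; col 2 → 3; col 4 → 1; col 5 → 0; col 6 → 1; col 7 → 1.
Sum: 0 + 3 + 1 + 0 + 1 + 1 = 6.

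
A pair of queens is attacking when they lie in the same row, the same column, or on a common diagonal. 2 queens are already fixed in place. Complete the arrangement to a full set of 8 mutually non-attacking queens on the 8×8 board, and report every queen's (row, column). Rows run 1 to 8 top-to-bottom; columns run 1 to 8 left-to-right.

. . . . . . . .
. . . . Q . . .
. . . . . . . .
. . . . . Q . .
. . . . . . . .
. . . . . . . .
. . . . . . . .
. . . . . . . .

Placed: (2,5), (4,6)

(1,1) (2,5) (3,8) (4,6) (5,3) (6,7) (7,2) (8,4)

Row 1: attacked by (2,5)→{4,5,6}; (4,6)→{3,6}. Safe: 1, 2, 7, 8. Place at column 1.
Row 3: attacked by (1,1)→{1,3}; (2,5)→{4,5,6}; (4,6)→{5,6,7}. Safe: 2, 8. Place at column 8.
Row 5: attacked by (1,1)→{1,5}; (2,5)→{2,5,8}; (3,8)→{6,8}; (4,6)→{5,6,7}. Safe: 3, 4. Place at column 3.
Row 6: attacked by (1,1)→{1,6}; (2,5)→{1,5}; (3,8)→{5,8}; (4,6)→{4,6,8}; (5,3)→{2,3,4}. Safe: 7. Place at column 7.
Row 7: attacked by (1,1)→{1,7}; (2,5)→{5}; (3,8)→{4,8}; (4,6)→{3,6}; (5,3)→{1,3,5}; (6,7)→{6,7,8}. Safe: 2. Place at column 2.
Row 8: attacked by (1,1)→{1,8}; (2,5)→{5}; (3,8)→{3,8}; (4,6)→{2,6}; (5,3)→{3,6}; (6,7)→{5,7}; (7,2)→{1,2,3}. Safe: 4. Place at column 4.
Columns [1, 5, 8, 6, 3, 7, 2, 4], r−c [0, -3, -5, -2, 2, -1, 5, 4], r+c [2, 7, 11, 10, 8, 13, 9, 12] are all distinct, so no two queens attack.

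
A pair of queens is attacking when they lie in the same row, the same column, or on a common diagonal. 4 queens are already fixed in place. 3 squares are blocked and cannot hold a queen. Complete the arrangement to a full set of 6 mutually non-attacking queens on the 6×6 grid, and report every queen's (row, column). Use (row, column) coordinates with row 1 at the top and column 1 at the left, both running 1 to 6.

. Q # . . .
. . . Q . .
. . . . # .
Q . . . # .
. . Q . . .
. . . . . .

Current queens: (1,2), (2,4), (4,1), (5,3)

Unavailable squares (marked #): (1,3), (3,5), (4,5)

Row 3: attacked by (1,2)→{2,4}; (2,4)→{3,4,5}; (4,1)→{1,2}; (5,3)→{1,3,5}. Blocked: 5. Safe: 6. Place at column 6.
Row 6: attacked by (1,2)→{2}; (2,4)→{4}; (3,6)→{3,6}; (4,1)→{1,3}; (5,3)→{2,3,4}. Safe: 5. Place at column 5.
Columns [2, 4, 6, 1, 3, 5], r−c [-1, -2, -3, 3, 2, 1], r+c [3, 6, 9, 5, 8, 11] are all distinct, so no two queens attack.

(1,2) (2,4) (3,6) (4,1) (5,3) (6,5)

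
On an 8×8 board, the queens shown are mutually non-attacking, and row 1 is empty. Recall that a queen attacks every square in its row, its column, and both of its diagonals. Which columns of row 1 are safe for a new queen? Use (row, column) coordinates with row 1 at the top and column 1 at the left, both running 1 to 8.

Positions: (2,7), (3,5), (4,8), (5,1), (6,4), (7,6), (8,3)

(2,7) attacks row 1 at column 7 and diagonals 6, 8.
(3,5) attacks row 1 at column 5 and diagonals 3, 7.
(4,8) attacks row 1 at column 8 and diagonals 5.
(5,1) attacks row 1 at column 1 and diagonals 5.
(6,4) attacks row 1 at column 4.
(7,6) attacks row 1 at column 6.
(8,3) attacks row 1 at column 3.
Attacked columns: {1, 3, 4, 5, 6, 7, 8}. Safe: {2}.

columns 2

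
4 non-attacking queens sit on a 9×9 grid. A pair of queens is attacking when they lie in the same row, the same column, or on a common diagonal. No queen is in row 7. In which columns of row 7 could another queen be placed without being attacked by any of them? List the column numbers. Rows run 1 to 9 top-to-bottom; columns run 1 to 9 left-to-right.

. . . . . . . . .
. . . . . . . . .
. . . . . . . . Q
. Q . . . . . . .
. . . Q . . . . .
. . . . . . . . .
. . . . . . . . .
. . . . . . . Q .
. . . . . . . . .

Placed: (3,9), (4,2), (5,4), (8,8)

columns 1, 3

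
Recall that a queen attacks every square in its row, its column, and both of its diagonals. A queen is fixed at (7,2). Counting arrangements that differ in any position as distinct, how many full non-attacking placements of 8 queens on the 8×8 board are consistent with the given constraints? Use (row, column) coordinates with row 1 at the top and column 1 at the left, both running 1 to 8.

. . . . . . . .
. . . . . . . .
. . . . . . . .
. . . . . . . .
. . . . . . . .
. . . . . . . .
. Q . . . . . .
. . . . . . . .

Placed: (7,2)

Branch on row 1: col 1 → 2; col 3 → 3; col 4 → 1; col 5 → 2; col 6 → 5; col 7 → 3.
Sum: 2 + 3 + 1 + 2 + 5 + 3 = 16.

16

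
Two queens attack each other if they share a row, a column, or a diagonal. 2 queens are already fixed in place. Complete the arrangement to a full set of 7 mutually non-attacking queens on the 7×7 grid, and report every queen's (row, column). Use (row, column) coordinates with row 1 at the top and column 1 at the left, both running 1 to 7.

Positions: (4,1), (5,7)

Row 1: attacked by (4,1)→{1,4}; (5,7)→{3,7}. Safe: 2, 5, 6. Place at column 2.
Row 2: attacked by (1,2)→{1,2,3}; (4,1)→{1,3}; (5,7)→{4,7}. Safe: 5, 6. Place at column 5.
Row 3: attacked by (1,2)→{2,4}; (2,5)→{4,5,6}; (4,1)→{1,2}; (5,7)→{5,7}. Safe: 3. Place at column 3.
Row 6: attacked by (1,2)→{2,7}; (2,5)→{1,5}; (3,3)→{3,6}; (4,1)→{1,3}; (5,7)→{6,7}. Safe: 4. Place at column 4.
Row 7: attacked by (1,2)→{2}; (2,5)→{5}; (3,3)→{3,7}; (4,1)→{1,4}; (5,7)→{5,7}; (6,4)→{3,4,5}. Safe: 6. Place at column 6.
Columns [2, 5, 3, 1, 7, 4, 6], r−c [-1, -3, 0, 3, -2, 2, 1], r+c [3, 7, 6, 5, 12, 10, 13] are all distinct, so no two queens attack.

(1,2) (2,5) (3,3) (4,1) (5,7) (6,4) (7,6)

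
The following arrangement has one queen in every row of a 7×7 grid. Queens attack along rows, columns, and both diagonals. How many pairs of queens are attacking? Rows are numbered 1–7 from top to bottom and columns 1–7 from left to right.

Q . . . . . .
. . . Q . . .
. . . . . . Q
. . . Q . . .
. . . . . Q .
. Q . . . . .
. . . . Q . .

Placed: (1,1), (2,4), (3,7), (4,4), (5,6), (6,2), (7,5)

Same column: (2,4)–(4,4) (column 4).
Same diagonal: (1,1)–(4,4) (|1−4| = |1−4| = 3); (4,4)–(6,2) (|4−6| = |4−2| = 2).
Total attacking pairs: 3.

3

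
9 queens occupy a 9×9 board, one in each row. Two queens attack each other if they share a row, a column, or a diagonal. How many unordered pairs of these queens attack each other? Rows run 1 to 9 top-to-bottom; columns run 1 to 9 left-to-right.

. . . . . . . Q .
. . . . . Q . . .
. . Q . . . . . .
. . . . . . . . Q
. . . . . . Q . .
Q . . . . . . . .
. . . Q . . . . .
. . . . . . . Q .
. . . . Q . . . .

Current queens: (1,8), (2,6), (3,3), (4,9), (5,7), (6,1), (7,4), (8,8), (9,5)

2

Same column: (1,8)–(8,8) (column 8).
Same diagonal: (3,3)–(8,8) (|3−8| = |3−8| = 5).
Total attacking pairs: 2.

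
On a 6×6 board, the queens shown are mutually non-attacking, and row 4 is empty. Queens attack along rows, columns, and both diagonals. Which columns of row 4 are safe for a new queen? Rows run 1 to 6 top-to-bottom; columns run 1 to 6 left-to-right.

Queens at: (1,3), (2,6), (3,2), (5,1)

(1,3) attacks row 4 at column 3 and diagonals 6.
(2,6) attacks row 4 at column 6 and diagonals 4.
(3,2) attacks row 4 at column 2 and diagonals 1, 3.
(5,1) attacks row 4 at column 1 and diagonals 2.
Attacked columns: {1, 2, 3, 4, 6}. Safe: {5}.

columns 5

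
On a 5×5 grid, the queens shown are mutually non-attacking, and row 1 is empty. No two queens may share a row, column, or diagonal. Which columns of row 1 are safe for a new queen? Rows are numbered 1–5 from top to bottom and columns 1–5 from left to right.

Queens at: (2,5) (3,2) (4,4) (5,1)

(2,5) attacks row 1 at column 5 and diagonals 4.
(3,2) attacks row 1 at column 2 and diagonals 4.
(4,4) attacks row 1 at column 4 and diagonals 1.
(5,1) attacks row 1 at column 1 and diagonals 5.
Attacked columns: {1, 2, 4, 5}. Safe: {3}.

columns 3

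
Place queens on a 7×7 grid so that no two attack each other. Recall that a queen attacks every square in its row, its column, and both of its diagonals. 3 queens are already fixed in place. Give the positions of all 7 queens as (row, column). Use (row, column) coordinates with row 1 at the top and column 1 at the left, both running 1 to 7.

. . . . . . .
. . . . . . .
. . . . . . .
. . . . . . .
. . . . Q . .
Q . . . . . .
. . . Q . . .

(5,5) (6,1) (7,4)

(1,7) (2,3) (3,6) (4,2) (5,5) (6,1) (7,4)

Row 1: attacked by (5,5)→{1,5}; (6,1)→{1,6}; (7,4)→{4}. Safe: 2, 3, 7. Place at column 7.
Row 2: attacked by (1,7)→{6,7}; (5,5)→{2,5}; (6,1)→{1,5}; (7,4)→{4}. Safe: 3. Place at column 3.
Row 3: attacked by (1,7)→{5,7}; (2,3)→{2,3,4}; (5,5)→{3,5,7}; (6,1)→{1,4}; (7,4)→{4}. Safe: 6. Place at column 6.
Row 4: attacked by (1,7)→{4,7}; (2,3)→{1,3,5}; (3,6)→{5,6,7}; (5,5)→{4,5,6}; (6,1)→{1,3}; (7,4)→{1,4,7}. Safe: 2. Place at column 2.
Columns [7, 3, 6, 2, 5, 1, 4], r−c [-6, -1, -3, 2, 0, 5, 3], r+c [8, 5, 9, 6, 10, 7, 11] are all distinct, so no two queens attack.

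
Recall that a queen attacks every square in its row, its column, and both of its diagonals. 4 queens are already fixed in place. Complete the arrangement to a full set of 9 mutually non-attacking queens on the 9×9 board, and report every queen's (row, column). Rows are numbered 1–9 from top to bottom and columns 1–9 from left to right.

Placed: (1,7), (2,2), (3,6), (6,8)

(1,7) (2,2) (3,6) (4,3) (5,1) (6,8) (7,5) (8,9) (9,4)

Row 4: attacked by (1,7)→{4,7}; (2,2)→{2,4}; (3,6)→{5,6,7}; (6,8)→{6,8}. Safe: 1, 3, 9. Place at column 3.
Row 5: attacked by (1,7)→{3,7}; (2,2)→{2,5}; (3,6)→{4,6,8}; (4,3)→{2,3,4}; (6,8)→{7,8,9}. Safe: 1. Place at column 1.
Row 7: attacked by (1,7)→{1,7}; (2,2)→{2,7}; (3,6)→{2,6}; (4,3)→{3,6}; (5,1)→{1,3}; (6,8)→{7,8,9}. Safe: 4, 5. Place at column 5.
Row 8: attacked by (1,7)→{7}; (2,2)→{2,8}; (3,6)→{1,6}; (4,3)→{3,7}; (5,1)→{1,4}; (6,8)→{6,8}; (7,5)→{4,5,6}. Safe: 9. Place at column 9.
Row 9: attacked by (1,7)→{7}; (2,2)→{2,9}; (3,6)→{6}; (4,3)→{3,8}; (5,1)→{1,5}; (6,8)→{5,8}; (7,5)→{3,5,7}; (8,9)→{8,9}. Safe: 4. Place at column 4.
Columns [7, 2, 6, 3, 1, 8, 5, 9, 4], r−c [-6, 0, -3, 1, 4, -2, 2, -1, 5], r+c [8, 4, 9, 7, 6, 14, 12, 17, 13] are all distinct, so no two queens attack.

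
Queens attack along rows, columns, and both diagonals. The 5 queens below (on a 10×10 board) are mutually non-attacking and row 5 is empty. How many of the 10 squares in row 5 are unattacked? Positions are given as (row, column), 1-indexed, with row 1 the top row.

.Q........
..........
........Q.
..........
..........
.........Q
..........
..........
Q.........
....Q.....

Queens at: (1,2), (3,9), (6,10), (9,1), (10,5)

3

(1,2) attacks row 5 at column 2 and diagonals 6.
(3,9) attacks row 5 at column 9 and diagonals 7.
(6,10) attacks row 5 at column 10 and diagonals 9.
(9,1) attacks row 5 at column 1 and diagonals 5.
(10,5) attacks row 5 at column 5 and diagonals 10.
Attacked columns: {1, 2, 5, 6, 7, 9, 10}. Safe: {3, 4, 8}.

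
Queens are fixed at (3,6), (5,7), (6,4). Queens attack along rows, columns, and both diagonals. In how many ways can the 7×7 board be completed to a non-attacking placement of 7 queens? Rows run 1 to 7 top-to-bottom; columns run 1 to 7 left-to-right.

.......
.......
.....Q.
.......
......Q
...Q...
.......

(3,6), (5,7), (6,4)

1

Branch on row 1: col 1 → 0; col 2 → 0; col 5 → 1.
Sum: 0 + 0 + 1 = 1.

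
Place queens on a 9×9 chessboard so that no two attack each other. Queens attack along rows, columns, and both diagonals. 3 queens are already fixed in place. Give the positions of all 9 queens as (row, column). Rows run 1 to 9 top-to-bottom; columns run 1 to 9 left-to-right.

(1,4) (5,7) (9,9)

(1,4) (2,8) (3,1) (4,5) (5,7) (6,2) (7,6) (8,3) (9,9)

Row 2: attacked by (1,4)→{3,4,5}; (5,7)→{4,7}; (9,9)→{2,9}. Safe: 1, 6, 8. Place at column 8.
Row 3: attacked by (1,4)→{2,4,6}; (2,8)→{7,8,9}; (5,7)→{5,7,9}; (9,9)→{3,9}. Safe: 1. Place at column 1.
Row 4: attacked by (1,4)→{1,4,7}; (2,8)→{6,8}; (3,1)→{1,2}; (5,7)→{6,7,8}; (9,9)→{4,9}. Safe: 3, 5. Place at column 5.
Row 6: attacked by (1,4)→{4,9}; (2,8)→{4,8}; (3,1)→{1,4}; (4,5)→{3,5,7}; (5,7)→{6,7,8}; (9,9)→{6,9}. Safe: 2. Place at column 2.
Row 7: attacked by (1,4)→{4}; (2,8)→{3,8}; (3,1)→{1,5}; (4,5)→{2,5,8}; (5,7)→{5,7,9}; (6,2)→{1,2,3}; (9,9)→{7,9}. Safe: 6. Place at column 6.
Row 8: attacked by (1,4)→{4}; (2,8)→{2,8}; (3,1)→{1,6}; (4,5)→{1,5,9}; (5,7)→{4,7}; (6,2)→{2,4}; (7,6)→{5,6,7}; (9,9)→{8,9}. Safe: 3. Place at column 3.
Columns [4, 8, 1, 5, 7, 2, 6, 3, 9], r−c [-3, -6, 2, -1, -2, 4, 1, 5, 0], r+c [5, 10, 4, 9, 12, 8, 13, 11, 18] are all distinct, so no two queens attack.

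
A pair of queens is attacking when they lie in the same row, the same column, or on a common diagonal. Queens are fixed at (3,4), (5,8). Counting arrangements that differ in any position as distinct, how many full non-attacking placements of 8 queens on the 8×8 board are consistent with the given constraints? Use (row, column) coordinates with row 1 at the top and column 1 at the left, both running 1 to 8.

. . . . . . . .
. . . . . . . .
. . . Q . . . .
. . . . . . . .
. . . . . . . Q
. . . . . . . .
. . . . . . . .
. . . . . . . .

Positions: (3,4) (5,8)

Branch on row 1: col 1 → 1; col 3 → 2; col 5 → 2; col 7 → 1.
Sum: 1 + 2 + 2 + 1 = 6.

6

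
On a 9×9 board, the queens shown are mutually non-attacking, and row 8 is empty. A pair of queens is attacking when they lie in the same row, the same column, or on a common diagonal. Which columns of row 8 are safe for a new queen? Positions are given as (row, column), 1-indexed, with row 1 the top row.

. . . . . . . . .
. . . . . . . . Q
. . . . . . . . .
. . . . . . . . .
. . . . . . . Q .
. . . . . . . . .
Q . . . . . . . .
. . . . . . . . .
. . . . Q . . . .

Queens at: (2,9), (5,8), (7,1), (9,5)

(2,9) attacks row 8 at column 9 and diagonals 3.
(5,8) attacks row 8 at column 8 and diagonals 5.
(7,1) attacks row 8 at column 1 and diagonals 2.
(9,5) attacks row 8 at column 5 and diagonals 4, 6.
Attacked columns: {1, 2, 3, 4, 5, 6, 8, 9}. Safe: {7}.

columns 7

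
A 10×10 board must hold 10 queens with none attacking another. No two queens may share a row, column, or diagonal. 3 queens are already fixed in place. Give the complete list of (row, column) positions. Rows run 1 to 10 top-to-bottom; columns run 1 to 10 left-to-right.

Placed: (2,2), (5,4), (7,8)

Row 1: attacked by (2,2)→{1,2,3}; (5,4)→{4,8}; (7,8)→{2,8}. Safe: 5, 6, 7, 9, 10. Place at column 10.
Row 3: attacked by (1,10)→{8,10}; (2,2)→{1,2,3}; (5,4)→{2,4,6}; (7,8)→{4,8}. Safe: 5, 7, 9. Place at column 5.
Row 4: attacked by (1,10)→{7,10}; (2,2)→{2,4}; (3,5)→{4,5,6}; (5,4)→{3,4,5}; (7,8)→{5,8}. Safe: 1, 9. Place at column 9.
Row 6: attacked by (1,10)→{5,10}; (2,2)→{2,6}; (3,5)→{2,5,8}; (4,9)→{7,9}; (5,4)→{3,4,5}; (7,8)→{7,8,9}. Safe: 1. Place at column 1.
Row 8: attacked by (1,10)→{3,10}; (2,2)→{2,8}; (3,5)→{5,10}; (4,9)→{5,9}; (5,4)→{1,4,7}; (6,1)→{1,3}; (7,8)→{7,8,9}. Safe: 6. Place at column 6.
Row 9: attacked by (1,10)→{2,10}; (2,2)→{2,9}; (3,5)→{5}; (4,9)→{4,9}; (5,4)→{4,8}; (6,1)→{1,4}; (7,8)→{6,8,10}; (8,6)→{5,6,7}. Safe: 3. Place at column 3.
Row 10: attacked by (1,10)→{1,10}; (2,2)→{2,10}; (3,5)→{5}; (4,9)→{3,9}; (5,4)→{4,9}; (6,1)→{1,5}; (7,8)→{5,8}; (8,6)→{4,6,8}; (9,3)→{2,3,4}. Safe: 7. Place at column 7.
Columns [10, 2, 5, 9, 4, 1, 8, 6, 3, 7], r−c [-9, 0, -2, -5, 1, 5, -1, 2, 6, 3], r+c [11, 4, 8, 13, 9, 7, 15, 14, 12, 17] are all distinct, so no two queens attack.

(1,10) (2,2) (3,5) (4,9) (5,4) (6,1) (7,8) (8,6) (9,3) (10,7)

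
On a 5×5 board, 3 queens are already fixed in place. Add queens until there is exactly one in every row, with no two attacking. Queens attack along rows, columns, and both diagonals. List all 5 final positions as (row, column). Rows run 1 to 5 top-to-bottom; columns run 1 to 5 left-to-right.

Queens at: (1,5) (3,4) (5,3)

Row 2: attacked by (1,5)→{4,5}; (3,4)→{3,4,5}; (5,3)→{3}. Safe: 1, 2. Place at column 2.
Row 4: attacked by (1,5)→{2,5}; (2,2)→{2,4}; (3,4)→{3,4,5}; (5,3)→{2,3,4}. Safe: 1. Place at column 1.
Columns [5, 2, 4, 1, 3], r−c [-4, 0, -1, 3, 2], r+c [6, 4, 7, 5, 8] are all distinct, so no two queens attack.

(1,5) (2,2) (3,4) (4,1) (5,3)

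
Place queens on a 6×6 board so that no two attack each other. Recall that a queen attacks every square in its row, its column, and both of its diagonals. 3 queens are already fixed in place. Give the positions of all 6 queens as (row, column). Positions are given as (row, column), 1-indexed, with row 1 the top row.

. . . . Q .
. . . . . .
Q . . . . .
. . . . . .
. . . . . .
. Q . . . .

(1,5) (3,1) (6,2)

(1,5) (2,3) (3,1) (4,6) (5,4) (6,2)

Row 2: attacked by (1,5)→{4,5,6}; (3,1)→{1,2}; (6,2)→{2,6}. Safe: 3. Place at column 3.
Row 4: attacked by (1,5)→{2,5}; (2,3)→{1,3,5}; (3,1)→{1,2}; (6,2)→{2,4}. Safe: 6. Place at column 6.
Row 5: attacked by (1,5)→{1,5}; (2,3)→{3,6}; (3,1)→{1,3}; (4,6)→{5,6}; (6,2)→{1,2,3}. Safe: 4. Place at column 4.
Columns [5, 3, 1, 6, 4, 2], r−c [-4, -1, 2, -2, 1, 4], r+c [6, 5, 4, 10, 9, 8] are all distinct, so no two queens attack.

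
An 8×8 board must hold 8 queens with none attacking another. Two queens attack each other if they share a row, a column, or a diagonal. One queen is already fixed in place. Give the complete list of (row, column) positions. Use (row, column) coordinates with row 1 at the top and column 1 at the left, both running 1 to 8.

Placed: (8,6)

Row 1: attacked by (8,6)→{6}. Safe: 1, 2, 3, 4, 5, 7, 8. Place at column 4.
Row 2: attacked by (1,4)→{3,4,5}; (8,6)→{6}. Safe: 1, 2, 7, 8. Place at column 1.
Row 3: attacked by (1,4)→{2,4,6}; (2,1)→{1,2}; (8,6)→{1,6}. Safe: 3, 5, 7, 8. Place at column 5.
Row 4: attacked by (1,4)→{1,4,7}; (2,1)→{1,3}; (3,5)→{4,5,6}; (8,6)→{2,6}. Safe: 8. Place at column 8.
Row 5: attacked by (1,4)→{4,8}; (2,1)→{1,4}; (3,5)→{3,5,7}; (4,8)→{7,8}; (8,6)→{3,6}. Safe: 2. Place at column 2.
Row 6: attacked by (1,4)→{4}; (2,1)→{1,5}; (3,5)→{2,5,8}; (4,8)→{6,8}; (5,2)→{1,2,3}; (8,6)→{4,6,8}. Safe: 7. Place at column 7.
Row 7: attacked by (1,4)→{4}; (2,1)→{1,6}; (3,5)→{1,5}; (4,8)→{5,8}; (5,2)→{2,4}; (6,7)→{6,7,8}; (8,6)→{5,6,7}. Safe: 3. Place at column 3.
Columns [4, 1, 5, 8, 2, 7, 3, 6], r−c [-3, 1, -2, -4, 3, -1, 4, 2], r+c [5, 3, 8, 12, 7, 13, 10, 14] are all distinct, so no two queens attack.

(1,4) (2,1) (3,5) (4,8) (5,2) (6,7) (7,3) (8,6)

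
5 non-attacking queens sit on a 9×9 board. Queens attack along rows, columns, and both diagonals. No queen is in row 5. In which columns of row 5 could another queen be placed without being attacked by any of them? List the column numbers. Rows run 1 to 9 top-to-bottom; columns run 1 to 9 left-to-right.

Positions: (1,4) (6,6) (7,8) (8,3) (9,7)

columns 1, 2, 9

(1,4) attacks row 5 at column 4 and diagonals 8.
(6,6) attacks row 5 at column 6 and diagonals 5, 7.
(7,8) attacks row 5 at column 8 and diagonals 6.
(8,3) attacks row 5 at column 3 and diagonals 6.
(9,7) attacks row 5 at column 7 and diagonals 3.
Attacked columns: {3, 4, 5, 6, 7, 8}. Safe: {1, 2, 9}.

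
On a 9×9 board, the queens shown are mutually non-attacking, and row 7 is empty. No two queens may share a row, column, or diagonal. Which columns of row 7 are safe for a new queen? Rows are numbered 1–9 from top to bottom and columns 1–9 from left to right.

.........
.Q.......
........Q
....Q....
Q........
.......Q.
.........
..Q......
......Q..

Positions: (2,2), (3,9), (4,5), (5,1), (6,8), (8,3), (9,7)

columns 6

(2,2) attacks row 7 at column 2 and diagonals 7.
(3,9) attacks row 7 at column 9 and diagonals 5.
(4,5) attacks row 7 at column 5 and diagonals 2, 8.
(5,1) attacks row 7 at column 1 and diagonals 3.
(6,8) attacks row 7 at column 8 and diagonals 7, 9.
(8,3) attacks row 7 at column 3 and diagonals 2, 4.
(9,7) attacks row 7 at column 7 and diagonals 5, 9.
Attacked columns: {1, 2, 3, 4, 5, 7, 8, 9}. Safe: {6}.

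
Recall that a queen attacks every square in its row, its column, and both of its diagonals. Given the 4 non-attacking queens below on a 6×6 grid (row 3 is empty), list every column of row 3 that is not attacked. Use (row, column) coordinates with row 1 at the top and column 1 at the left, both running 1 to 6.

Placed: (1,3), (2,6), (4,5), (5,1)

columns 2

(1,3) attacks row 3 at column 3 and diagonals 1, 5.
(2,6) attacks row 3 at column 6 and diagonals 5.
(4,5) attacks row 3 at column 5 and diagonals 4, 6.
(5,1) attacks row 3 at column 1 and diagonals 3.
Attacked columns: {1, 3, 4, 5, 6}. Safe: {2}.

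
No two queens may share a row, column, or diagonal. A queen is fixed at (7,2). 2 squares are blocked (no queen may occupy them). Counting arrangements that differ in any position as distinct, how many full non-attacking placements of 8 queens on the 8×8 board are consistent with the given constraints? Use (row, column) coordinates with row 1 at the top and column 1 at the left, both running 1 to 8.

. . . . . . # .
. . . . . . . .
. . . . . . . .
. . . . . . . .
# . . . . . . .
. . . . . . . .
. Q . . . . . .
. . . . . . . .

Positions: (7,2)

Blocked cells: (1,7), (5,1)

Branch on row 1: col 1 → 2; col 3 → 1; col 4 → 0; col 5 → 2; col 6 → 2.
Sum: 2 + 1 + 0 + 2 + 2 = 7.

7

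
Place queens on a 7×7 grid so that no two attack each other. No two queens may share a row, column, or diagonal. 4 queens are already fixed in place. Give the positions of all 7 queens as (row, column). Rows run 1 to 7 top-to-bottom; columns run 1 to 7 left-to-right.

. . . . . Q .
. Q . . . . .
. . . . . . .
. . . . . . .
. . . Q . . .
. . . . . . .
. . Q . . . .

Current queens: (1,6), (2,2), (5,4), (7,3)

(1,6) (2,2) (3,5) (4,1) (5,4) (6,7) (7,3)

Row 3: attacked by (1,6)→{4,6}; (2,2)→{1,2,3}; (5,4)→{2,4,6}; (7,3)→{3,7}. Safe: 5. Place at column 5.
Row 4: attacked by (1,6)→{3,6}; (2,2)→{2,4}; (3,5)→{4,5,6}; (5,4)→{3,4,5}; (7,3)→{3,6}. Safe: 1, 7. Place at column 1.
Row 6: attacked by (1,6)→{1,6}; (2,2)→{2,6}; (3,5)→{2,5}; (4,1)→{1,3}; (5,4)→{3,4,5}; (7,3)→{2,3,4}. Safe: 7. Place at column 7.
Columns [6, 2, 5, 1, 4, 7, 3], r−c [-5, 0, -2, 3, 1, -1, 4], r+c [7, 4, 8, 5, 9, 13, 10] are all distinct, so no two queens attack.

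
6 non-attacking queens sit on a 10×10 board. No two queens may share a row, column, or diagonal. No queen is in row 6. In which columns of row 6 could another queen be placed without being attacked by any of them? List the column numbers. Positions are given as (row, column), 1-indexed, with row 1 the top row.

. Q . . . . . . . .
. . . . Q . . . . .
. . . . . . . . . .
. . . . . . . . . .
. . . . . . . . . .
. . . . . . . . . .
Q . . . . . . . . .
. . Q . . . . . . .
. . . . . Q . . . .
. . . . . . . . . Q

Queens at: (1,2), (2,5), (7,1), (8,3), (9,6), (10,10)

(1,2) attacks row 6 at column 2 and diagonals 7.
(2,5) attacks row 6 at column 5 and diagonals 1, 9.
(7,1) attacks row 6 at column 1 and diagonals 2.
(8,3) attacks row 6 at column 3 and diagonals 1, 5.
(9,6) attacks row 6 at column 6 and diagonals 3, 9.
(10,10) attacks row 6 at column 10 and diagonals 6.
Attacked columns: {1, 2, 3, 5, 6, 7, 9, 10}. Safe: {4, 8}.

columns 4, 8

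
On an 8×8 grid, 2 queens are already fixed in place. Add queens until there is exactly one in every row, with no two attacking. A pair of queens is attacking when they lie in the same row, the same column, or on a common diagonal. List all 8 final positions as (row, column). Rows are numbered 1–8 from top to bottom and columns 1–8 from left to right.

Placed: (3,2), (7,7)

(1,3) (2,6) (3,2) (4,5) (5,8) (6,1) (7,7) (8,4)

Row 1: attacked by (3,2)→{2,4}; (7,7)→{1,7}. Safe: 3, 5, 6, 8. Place at column 3.
Row 2: attacked by (1,3)→{2,3,4}; (3,2)→{1,2,3}; (7,7)→{2,7}. Safe: 5, 6, 8. Place at column 6.
Row 4: attacked by (1,3)→{3,6}; (2,6)→{4,6,8}; (3,2)→{1,2,3}; (7,7)→{4,7}. Safe: 5. Place at column 5.
Row 5: attacked by (1,3)→{3,7}; (2,6)→{3,6}; (3,2)→{2,4}; (4,5)→{4,5,6}; (7,7)→{5,7}. Safe: 1, 8. Place at column 8.
Row 6: attacked by (1,3)→{3,8}; (2,6)→{2,6}; (3,2)→{2,5}; (4,5)→{3,5,7}; (5,8)→{7,8}; (7,7)→{6,7,8}. Safe: 1, 4. Place at column 1.
Row 8: attacked by (1,3)→{3}; (2,6)→{6}; (3,2)→{2,7}; (4,5)→{1,5}; (5,8)→{5,8}; (6,1)→{1,3}; (7,7)→{6,7,8}. Safe: 4. Place at column 4.
Columns [3, 6, 2, 5, 8, 1, 7, 4], r−c [-2, -4, 1, -1, -3, 5, 0, 4], r+c [4, 8, 5, 9, 13, 7, 14, 12] are all distinct, so no two queens attack.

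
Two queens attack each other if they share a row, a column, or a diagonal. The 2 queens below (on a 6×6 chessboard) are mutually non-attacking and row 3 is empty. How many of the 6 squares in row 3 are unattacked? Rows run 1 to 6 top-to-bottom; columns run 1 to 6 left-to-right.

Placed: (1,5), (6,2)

(1,5) attacks row 3 at column 5 and diagonals 3.
(6,2) attacks row 3 at column 2 and diagonals 5.
Attacked columns: {2, 3, 5}. Safe: {1, 4, 6}.

3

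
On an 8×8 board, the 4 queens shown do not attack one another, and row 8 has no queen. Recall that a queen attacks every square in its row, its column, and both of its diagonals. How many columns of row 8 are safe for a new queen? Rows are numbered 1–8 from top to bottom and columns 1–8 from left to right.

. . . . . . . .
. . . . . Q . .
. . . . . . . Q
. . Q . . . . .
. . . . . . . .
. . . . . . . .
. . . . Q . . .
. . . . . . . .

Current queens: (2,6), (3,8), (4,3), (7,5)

(2,6) attacks row 8 at column 6.
(3,8) attacks row 8 at column 8 and diagonals 3.
(4,3) attacks row 8 at column 3 and diagonals 7.
(7,5) attacks row 8 at column 5 and diagonals 4, 6.
Attacked columns: {3, 4, 5, 6, 7, 8}. Safe: {1, 2}.

2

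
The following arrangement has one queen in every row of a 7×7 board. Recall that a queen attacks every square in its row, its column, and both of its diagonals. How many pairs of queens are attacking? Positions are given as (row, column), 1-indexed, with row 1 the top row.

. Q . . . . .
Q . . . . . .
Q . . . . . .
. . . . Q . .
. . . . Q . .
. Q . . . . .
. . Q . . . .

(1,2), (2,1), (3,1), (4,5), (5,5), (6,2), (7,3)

Same column: (1,2)–(6,2) (column 2); (2,1)–(3,1) (column 1); (4,5)–(5,5) (column 5).
Same diagonal: (1,2)–(2,1) (|1−2| = |2−1| = 1); (1,2)–(4,5) (|1−4| = |2−5| = 3); (5,5)–(7,3) (|5−7| = |5−3| = 2); (6,2)–(7,3) (|6−7| = |2−3| = 1).
Total attacking pairs: 7.

7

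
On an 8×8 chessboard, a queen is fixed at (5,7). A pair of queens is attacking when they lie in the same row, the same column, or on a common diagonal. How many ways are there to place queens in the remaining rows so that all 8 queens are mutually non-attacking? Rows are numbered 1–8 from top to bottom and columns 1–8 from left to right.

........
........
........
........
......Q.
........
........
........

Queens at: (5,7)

8

Branch on row 1: col 1 → 1; col 2 → 0; col 4 → 3; col 5 → 3; col 6 → 0; col 8 → 1.
Sum: 1 + 0 + 3 + 3 + 0 + 1 = 8.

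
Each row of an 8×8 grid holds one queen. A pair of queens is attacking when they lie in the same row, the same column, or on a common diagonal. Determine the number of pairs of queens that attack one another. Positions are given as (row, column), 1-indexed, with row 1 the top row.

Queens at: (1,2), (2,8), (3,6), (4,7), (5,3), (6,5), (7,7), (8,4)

3

Same column: (4,7)–(7,7) (column 7).
Same diagonal: (3,6)–(4,7) (|3−4| = |6−7| = 1); (4,7)–(6,5) (|4−6| = |7−5| = 2).
Total attacking pairs: 3.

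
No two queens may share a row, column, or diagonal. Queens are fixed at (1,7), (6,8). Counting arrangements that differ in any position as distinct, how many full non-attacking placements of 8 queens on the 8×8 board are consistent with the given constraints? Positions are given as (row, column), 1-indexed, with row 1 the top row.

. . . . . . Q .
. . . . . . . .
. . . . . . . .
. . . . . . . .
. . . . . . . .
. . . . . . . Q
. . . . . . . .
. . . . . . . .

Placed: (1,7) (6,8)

1

Branch on row 2: col 1 → 0; col 2 → 0; col 3 → 0; col 5 → 1.
Sum: 0 + 0 + 0 + 1 = 1.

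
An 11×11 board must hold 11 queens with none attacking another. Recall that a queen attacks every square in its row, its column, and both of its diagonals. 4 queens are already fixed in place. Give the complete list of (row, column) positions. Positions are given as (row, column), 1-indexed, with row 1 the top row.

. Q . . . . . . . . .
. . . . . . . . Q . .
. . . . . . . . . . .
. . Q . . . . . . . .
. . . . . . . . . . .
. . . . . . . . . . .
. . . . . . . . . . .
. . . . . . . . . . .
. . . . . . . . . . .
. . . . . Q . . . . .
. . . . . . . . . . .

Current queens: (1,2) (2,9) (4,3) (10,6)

(1,2) (2,9) (3,7) (4,3) (5,10) (6,8) (7,5) (8,1) (9,4) (10,6) (11,11)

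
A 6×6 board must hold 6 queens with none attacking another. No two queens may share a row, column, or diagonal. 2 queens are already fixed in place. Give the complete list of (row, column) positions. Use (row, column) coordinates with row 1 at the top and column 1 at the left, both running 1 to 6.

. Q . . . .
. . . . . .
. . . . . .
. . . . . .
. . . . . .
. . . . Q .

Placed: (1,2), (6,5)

Row 2: attacked by (1,2)→{1,2,3}; (6,5)→{1,5}. Safe: 4, 6. Place at column 4.
Row 3: attacked by (1,2)→{2,4}; (2,4)→{3,4,5}; (6,5)→{2,5}. Safe: 1, 6. Place at column 6.
Row 4: attacked by (1,2)→{2,5}; (2,4)→{2,4,6}; (3,6)→{5,6}; (6,5)→{3,5}. Safe: 1. Place at column 1.
Row 5: attacked by (1,2)→{2,6}; (2,4)→{1,4}; (3,6)→{4,6}; (4,1)→{1,2}; (6,5)→{4,5,6}. Safe: 3. Place at column 3.
Columns [2, 4, 6, 1, 3, 5], r−c [-1, -2, -3, 3, 2, 1], r+c [3, 6, 9, 5, 8, 11] are all distinct, so no two queens attack.

(1,2) (2,4) (3,6) (4,1) (5,3) (6,5)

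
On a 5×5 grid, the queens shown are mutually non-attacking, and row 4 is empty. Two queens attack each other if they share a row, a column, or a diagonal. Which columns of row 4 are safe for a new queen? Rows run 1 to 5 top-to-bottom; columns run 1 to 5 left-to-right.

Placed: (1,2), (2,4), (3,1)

columns 3

(1,2) attacks row 4 at column 2 and diagonals 5.
(2,4) attacks row 4 at column 4 and diagonals 2.
(3,1) attacks row 4 at column 1 and diagonals 2.
Attacked columns: {1, 2, 4, 5}. Safe: {3}.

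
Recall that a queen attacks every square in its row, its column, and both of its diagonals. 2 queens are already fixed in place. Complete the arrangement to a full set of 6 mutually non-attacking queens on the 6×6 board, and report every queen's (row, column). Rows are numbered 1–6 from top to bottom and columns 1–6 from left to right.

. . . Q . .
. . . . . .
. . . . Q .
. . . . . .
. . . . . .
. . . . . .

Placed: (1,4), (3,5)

(1,4) (2,1) (3,5) (4,2) (5,6) (6,3)

Row 2: attacked by (1,4)→{3,4,5}; (3,5)→{4,5,6}. Safe: 1, 2. Place at column 1.
Row 4: attacked by (1,4)→{1,4}; (2,1)→{1,3}; (3,5)→{4,5,6}. Safe: 2. Place at column 2.
Row 5: attacked by (1,4)→{4}; (2,1)→{1,4}; (3,5)→{3,5}; (4,2)→{1,2,3}. Safe: 6. Place at column 6.
Row 6: attacked by (1,4)→{4}; (2,1)→{1,5}; (3,5)→{2,5}; (4,2)→{2,4}; (5,6)→{5,6}. Safe: 3. Place at column 3.
Columns [4, 1, 5, 2, 6, 3], r−c [-3, 1, -2, 2, -1, 3], r+c [5, 3, 8, 6, 11, 9] are all distinct, so no two queens attack.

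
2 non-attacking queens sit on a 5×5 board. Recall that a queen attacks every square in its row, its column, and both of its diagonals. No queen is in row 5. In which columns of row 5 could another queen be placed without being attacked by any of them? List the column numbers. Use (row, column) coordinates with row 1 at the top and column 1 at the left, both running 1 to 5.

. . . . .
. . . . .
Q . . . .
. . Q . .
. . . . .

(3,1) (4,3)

columns 5

(3,1) attacks row 5 at column 1 and diagonals 3.
(4,3) attacks row 5 at column 3 and diagonals 2, 4.
Attacked columns: {1, 2, 3, 4}. Safe: {5}.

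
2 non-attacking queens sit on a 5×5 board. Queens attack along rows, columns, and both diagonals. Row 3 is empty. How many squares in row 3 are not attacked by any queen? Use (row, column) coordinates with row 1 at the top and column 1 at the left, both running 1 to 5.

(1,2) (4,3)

2

(1,2) attacks row 3 at column 2 and diagonals 4.
(4,3) attacks row 3 at column 3 and diagonals 2, 4.
Attacked columns: {2, 3, 4}. Safe: {1, 5}.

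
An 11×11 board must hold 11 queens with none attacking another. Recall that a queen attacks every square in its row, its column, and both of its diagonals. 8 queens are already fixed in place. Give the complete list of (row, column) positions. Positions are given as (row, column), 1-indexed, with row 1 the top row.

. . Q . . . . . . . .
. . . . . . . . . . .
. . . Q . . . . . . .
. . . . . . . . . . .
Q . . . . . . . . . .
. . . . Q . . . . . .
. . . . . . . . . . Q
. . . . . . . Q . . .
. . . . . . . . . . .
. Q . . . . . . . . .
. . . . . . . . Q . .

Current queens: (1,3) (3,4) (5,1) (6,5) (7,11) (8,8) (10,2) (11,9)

(1,3) (2,7) (3,4) (4,10) (5,1) (6,5) (7,11) (8,8) (9,6) (10,2) (11,9)

Row 2: attacked by (1,3)→{2,3,4}; (3,4)→{3,4,5}; (5,1)→{1,4}; (6,5)→{1,5,9}; (7,11)→{6,11}; (8,8)→{2,8}; (10,2)→{2,10}; (11,9)→{9}. Safe: 7. Place at column 7.
Row 4: attacked by (1,3)→{3,6}; (2,7)→{5,7,9}; (3,4)→{3,4,5}; (5,1)→{1,2}; (6,5)→{3,5,7}; (7,11)→{8,11}; (8,8)→{4,8}; (10,2)→{2,8}; (11,9)→{2,9}. Safe: 10. Place at column 10.
Row 9: attacked by (1,3)→{3,11}; (2,7)→{7}; (3,4)→{4,10}; (4,10)→{5,10}; (5,1)→{1,5}; (6,5)→{2,5,8}; (7,11)→{9,11}; (8,8)→{7,8,9}; (10,2)→{1,2,3}; (11,9)→{7,9,11}. Safe: 6. Place at column 6.
Columns [3, 7, 4, 10, 1, 5, 11, 8, 6, 2, 9], r−c [-2, -5, -1, -6, 4, 1, -4, 0, 3, 8, 2], r+c [4, 9, 7, 14, 6, 11, 18, 16, 15, 12, 20] are all distinct, so no two queens attack.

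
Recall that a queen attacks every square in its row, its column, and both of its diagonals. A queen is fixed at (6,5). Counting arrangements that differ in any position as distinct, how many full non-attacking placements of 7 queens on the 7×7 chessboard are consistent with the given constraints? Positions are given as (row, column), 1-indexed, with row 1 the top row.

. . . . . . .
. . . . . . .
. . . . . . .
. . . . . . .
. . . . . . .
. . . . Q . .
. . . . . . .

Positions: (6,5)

Branch on row 1: col 1 → 1; col 2 → 1; col 3 → 0; col 4 → 1; col 6 → 3; col 7 → 0.
Sum: 1 + 1 + 0 + 1 + 3 + 0 = 6.

6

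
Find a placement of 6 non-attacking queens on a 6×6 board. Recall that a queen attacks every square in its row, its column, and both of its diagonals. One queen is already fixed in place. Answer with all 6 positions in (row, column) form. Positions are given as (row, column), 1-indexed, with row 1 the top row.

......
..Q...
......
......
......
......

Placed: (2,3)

(1,5) (2,3) (3,1) (4,6) (5,4) (6,2)

Row 1: attacked by (2,3)→{2,3,4}. Safe: 1, 5, 6. Place at column 5.
Row 3: attacked by (1,5)→{3,5}; (2,3)→{2,3,4}. Safe: 1, 6. Place at column 1.
Row 4: attacked by (1,5)→{2,5}; (2,3)→{1,3,5}; (3,1)→{1,2}. Safe: 4, 6. Place at column 6.
Row 5: attacked by (1,5)→{1,5}; (2,3)→{3,6}; (3,1)→{1,3}; (4,6)→{5,6}. Safe: 2, 4. Place at column 4.
Row 6: attacked by (1,5)→{5}; (2,3)→{3}; (3,1)→{1,4}; (4,6)→{4,6}; (5,4)→{3,4,5}. Safe: 2. Place at column 2.
Columns [5, 3, 1, 6, 4, 2], r−c [-4, -1, 2, -2, 1, 4], r+c [6, 5, 4, 10, 9, 8] are all distinct, so no two queens attack.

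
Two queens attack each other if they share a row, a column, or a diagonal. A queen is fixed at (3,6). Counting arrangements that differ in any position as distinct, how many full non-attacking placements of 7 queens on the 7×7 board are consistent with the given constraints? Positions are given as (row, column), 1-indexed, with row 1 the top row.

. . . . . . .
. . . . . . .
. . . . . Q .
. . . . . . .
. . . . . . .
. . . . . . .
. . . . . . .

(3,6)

6

Branch on row 1: col 1 → 0; col 2 → 1; col 3 → 2; col 5 → 2; col 7 → 1.
Sum: 0 + 1 + 2 + 2 + 1 = 6.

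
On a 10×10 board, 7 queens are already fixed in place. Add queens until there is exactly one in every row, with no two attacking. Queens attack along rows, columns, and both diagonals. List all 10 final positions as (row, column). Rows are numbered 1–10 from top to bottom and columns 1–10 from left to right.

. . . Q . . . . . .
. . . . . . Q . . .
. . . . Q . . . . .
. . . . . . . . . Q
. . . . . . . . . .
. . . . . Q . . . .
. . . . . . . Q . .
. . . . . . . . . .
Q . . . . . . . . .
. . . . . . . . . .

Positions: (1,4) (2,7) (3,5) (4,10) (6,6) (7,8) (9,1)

Row 5: attacked by (1,4)→{4,8}; (2,7)→{4,7,10}; (3,5)→{3,5,7}; (4,10)→{9,10}; (6,6)→{5,6,7}; (7,8)→{6,8,10}; (9,1)→{1,5}. Safe: 2. Place at column 2.
Row 8: attacked by (1,4)→{4}; (2,7)→{1,7}; (3,5)→{5,10}; (4,10)→{6,10}; (5,2)→{2,5}; (6,6)→{4,6,8}; (7,8)→{7,8,9}; (9,1)→{1,2}. Safe: 3. Place at column 3.
Row 10: attacked by (1,4)→{4}; (2,7)→{7}; (3,5)→{5}; (4,10)→{4,10}; (5,2)→{2,7}; (6,6)→{2,6,10}; (7,8)→{5,8}; (8,3)→{1,3,5}; (9,1)→{1,2}. Safe: 9. Place at column 9.
Columns [4, 7, 5, 10, 2, 6, 8, 3, 1, 9], r−c [-3, -5, -2, -6, 3, 0, -1, 5, 8, 1], r+c [5, 9, 8, 14, 7, 12, 15, 11, 10, 19] are all distinct, so no two queens attack.

(1,4) (2,7) (3,5) (4,10) (5,2) (6,6) (7,8) (8,3) (9,1) (10,9)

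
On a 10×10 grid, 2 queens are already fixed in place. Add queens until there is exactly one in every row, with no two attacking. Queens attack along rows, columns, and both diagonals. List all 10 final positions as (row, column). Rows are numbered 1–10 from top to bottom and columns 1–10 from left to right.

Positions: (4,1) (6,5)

Row 1: attacked by (4,1)→{1,4}; (6,5)→{5,10}. Safe: 2, 3, 6, 7, 8, 9. Place at column 9.
Row 2: attacked by (1,9)→{8,9,10}; (4,1)→{1,3}; (6,5)→{1,5,9}. Safe: 2, 4, 6, 7. Place at column 6.
Row 3: attacked by (1,9)→{7,9}; (2,6)→{5,6,7}; (4,1)→{1,2}; (6,5)→{2,5,8}. Safe: 3, 4, 10. Place at column 3.
Row 5: attacked by (1,9)→{5,9}; (2,6)→{3,6,9}; (3,3)→{1,3,5}; (4,1)→{1,2}; (6,5)→{4,5,6}. Safe: 7, 8, 10. Place at column 8.
Row 7: attacked by (1,9)→{3,9}; (2,6)→{1,6}; (3,3)→{3,7}; (4,1)→{1,4}; (5,8)→{6,8,10}; (6,5)→{4,5,6}. Safe: 2. Place at column 2.
Row 8: attacked by (1,9)→{2,9}; (2,6)→{6}; (3,3)→{3,8}; (4,1)→{1,5}; (5,8)→{5,8}; (6,5)→{3,5,7}; (7,2)→{1,2,3}. Safe: 4, 10. Place at column 10.
Row 9: attacked by (1,9)→{1,9}; (2,6)→{6}; (3,3)→{3,9}; (4,1)→{1,6}; (5,8)→{4,8}; (6,5)→{2,5,8}; (7,2)→{2,4}; (8,10)→{9,10}. Safe: 7. Place at column 7.
Row 10: attacked by (1,9)→{9}; (2,6)→{6}; (3,3)→{3,10}; (4,1)→{1,7}; (5,8)→{3,8}; (6,5)→{1,5,9}; (7,2)→{2,5}; (8,10)→{8,10}; (9,7)→{6,7,8}. Safe: 4. Place at column 4.
Columns [9, 6, 3, 1, 8, 5, 2, 10, 7, 4], r−c [-8, -4, 0, 3, -3, 1, 5, -2, 2, 6], r+c [10, 8, 6, 5, 13, 11, 9, 18, 16, 14] are all distinct, so no two queens attack.

(1,9) (2,6) (3,3) (4,1) (5,8) (6,5) (7,2) (8,10) (9,7) (10,4)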